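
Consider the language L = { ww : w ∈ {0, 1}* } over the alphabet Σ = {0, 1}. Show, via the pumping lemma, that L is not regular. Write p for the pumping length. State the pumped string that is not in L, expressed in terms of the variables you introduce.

Assume L is regular; let p be its pumping constant.
Take w = 0^p 1^p 0^p 1^p = uu where u = 0^p1^p; then w ∈ L and |w| = 4p ≥ p.
Write w = xyz as guaranteed by the lemma, with |xy| ≤ p and y is nonempty.
The first p characters of w are 0's, so xy (and hence y) consists only of 0's. Write y = 0^k, 1 ≤ k ≤ p.
Pump with i = 2: xy^2z = 0^{p+k} 1^p 0^p 1^p, of length 4p+k. Suppose this equals vv. The string starts with 0 and ends with 1, so v does too; thus the boundary between the two copies of v is a 1→0 transition. There is exactly one such transition, at position 2p+k, so |v| = 2p+k and |vv| = 4p+2k ≠ 4p+k since k ≥ 1. So xy^2z ∉ L.
This contradicts the pumping lemma, so L is not regular.

0^{p+k} 1^p 0^p 1^p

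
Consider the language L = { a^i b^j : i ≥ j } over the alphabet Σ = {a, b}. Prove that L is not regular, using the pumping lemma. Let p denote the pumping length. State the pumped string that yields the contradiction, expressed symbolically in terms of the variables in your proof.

a^{p-k} b^p

Assume L is regular; let p be its pumping constant.
Choose w = a^p b^p ∈ L, with |w| = 2p ≥ p.
Write w = xyz as guaranteed by the lemma, with |xy| ≤ p and |y| ≥ 1.
Since the first p symbols of w are all a's and |xy| ≤ p, y lies entirely in the leading a-block: y = a^k for some k with 1 ≤ k ≤ p.
Consider xy^0z = xz = a^{p-k} b^p. Since k ≥ 1, the a-count p-k is less than p, so i ≥ j fails; thus xz ∉ L.
This contradicts the pumping lemma, so L is not regular.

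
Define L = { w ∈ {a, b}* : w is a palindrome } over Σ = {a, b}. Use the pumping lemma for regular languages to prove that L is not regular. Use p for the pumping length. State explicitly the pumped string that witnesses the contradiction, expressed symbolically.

a^{p+k} b a^p

Suppose for contradiction that L is regular, and let p be the pumping length.
Take w = a^p b a^p, a palindrome of length 2p+1 ≥ p.
The pumping lemma gives a decomposition w = xyz where |xy| ≤ p and y is nonempty.
Since the first p symbols of w are all a's and |xy| ≤ p, y lies entirely in the leading a-block: y = a^k for some k with 1 ≤ k ≤ p.
Pump with i = 2: xy^2z = a^{p+k} b a^p. Its reverse is a^p b a^{p+k}, which differs from xy^2z since k ≥ 1. So xy^2z is not a palindrome and xy^2z ∉ L.
Contradiction. Therefore L is not regular.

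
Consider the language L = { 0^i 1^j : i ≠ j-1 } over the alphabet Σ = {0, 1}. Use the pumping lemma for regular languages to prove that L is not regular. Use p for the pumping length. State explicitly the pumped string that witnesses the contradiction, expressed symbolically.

0^{p+p!} 1^{p+p!+1}

Toward a contradiction, assume L is regular with pumping length p.
Choose w = 0^p 1^{p+p!+1}. Since p ≠ (p+p!+1)-1 = p+p!, w ∈ L; and |w| ≥ p.
Write w = xyz as guaranteed by the lemma, with |xy| ≤ p and |y| > 0.
The first p characters of w are 0's, so xy (and hence y) consists only of 0's. Write y = 0^k, 1 ≤ k ≤ p.
Since 1 ≤ k ≤ p, k divides p!; set t = 1 + p!/k. Then xy^t z has p + (p!/k)·k = p + p! copies of 0. Now the 0-count is p+p! and (1-count)-1 = (p+p!+1)-1 = p+p!, so i ≠ j-1 fails. So xy^t z = 0^{p+p!} 1^{p+p!+1} ∉ L.
This is a contradiction; hence L is not regular.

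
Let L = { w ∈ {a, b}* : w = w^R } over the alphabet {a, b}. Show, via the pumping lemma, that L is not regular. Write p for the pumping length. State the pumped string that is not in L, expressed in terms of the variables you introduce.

Assume L is regular; let p be its pumping constant.
Take w = a^p b a^p, a palindrome of length 2p+1 ≥ p.
Write w = xyz as guaranteed by the lemma, with |xy| ≤ p and |y| > 0.
The first p characters of w are a's, so xy (and hence y) consists only of a's. Write y = a^k, 1 ≤ k ≤ p.
Pump with i = 2: xy^2z = a^{p+k} b a^p. Its reverse is a^p b a^{p+k}, which differs from xy^2z since k ≥ 1. So xy^2z is not a palindrome and xy^2z ∉ L.
This contradicts the pumping lemma, so L is not regular.

a^{p+k} b a^p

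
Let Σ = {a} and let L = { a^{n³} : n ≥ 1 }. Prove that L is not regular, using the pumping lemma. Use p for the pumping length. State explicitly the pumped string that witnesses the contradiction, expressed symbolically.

a^{p³+k}

Toward a contradiction, assume L is regular with pumping length p.
Take w = a^{p³} ∈ L with |w| = p³ ≥ p.
The pumping lemma gives a decomposition w = xyz where |xy| ≤ p and |y| > 0.
Then y = a^k for some k with 1 ≤ k ≤ p.
Pump with i = 2: xy^2z = a^{p³+k}. Since 1 ≤ k ≤ p, p³ < p³+k ≤ p³+p < p³+3p²+3p+1 = (p+1)³, so p³+k is not a perfect cube. So xy^2z ∉ L.
This contradicts the pumping lemma, so L is not regular.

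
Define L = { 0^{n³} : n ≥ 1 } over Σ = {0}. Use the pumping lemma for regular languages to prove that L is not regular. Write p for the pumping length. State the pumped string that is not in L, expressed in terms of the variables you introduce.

0^{p³+k}

Suppose for contradiction that L is regular, and let p be the pumping length.
Take w = 0^{p³} ∈ L with |w| = p³ ≥ p.
Write w = xyz as guaranteed by the lemma, with |xy| ≤ p and |y| ≥ 1.
Then y = 0^k for some k with 1 ≤ k ≤ p.
Pump with i = 2: xy^2z = 0^{p³+k}. Since 1 ≤ k ≤ p, p³ < p³+k ≤ p³+p < p³+3p²+3p+1 = (p+1)³, so p³+k is not a perfect cube. So xy^2z ∉ L.
This contradicts the pumping lemma, so L is not regular.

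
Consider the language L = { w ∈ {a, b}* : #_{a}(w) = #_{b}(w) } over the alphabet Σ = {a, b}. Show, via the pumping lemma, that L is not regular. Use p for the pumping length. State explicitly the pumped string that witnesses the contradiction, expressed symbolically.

a^{p+k} b^p

Suppose for contradiction that L is regular, and let p be the pumping length.
Choose w = a^p b^p ∈ L with |w| = 2p ≥ p.
The pumping lemma gives a decomposition w = xyz where |xy| ≤ p and y is nonempty.
The first p characters of w are a's, so xy (and hence y) consists only of a's. Write y = a^k, 1 ≤ k ≤ p.
Pump with i = 2: xy^2z = a^{p+k} b^p has p+k occurrences of a but only p of b. Since k ≥ 1 the counts differ, so xy^2z ∉ L.
This is a contradiction; hence L is not regular.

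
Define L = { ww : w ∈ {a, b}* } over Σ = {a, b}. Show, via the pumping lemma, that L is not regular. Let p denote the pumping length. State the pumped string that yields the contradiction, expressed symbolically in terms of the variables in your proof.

a^{p+k} b^p a^p b^p

Toward a contradiction, assume L is regular with pumping length p.
Take w = a^p b^p a^p b^p = uu where u = a^pb^p; then w ∈ L and |w| = 4p ≥ p.
Write w = xyz as guaranteed by the lemma, with |xy| ≤ p and |y| > 0.
The first p characters of w are a's, so xy (and hence y) consists only of a's. Write y = a^k, 1 ≤ k ≤ p.
Pump with i = 2: xy^2z = a^{p+k} b^p a^p b^p, of length 4p+k. Suppose this equals vv. The string starts with a and ends with b, so v does too; thus the boundary between the two copies of v is a b→a transition. There is exactly one such transition, at position 2p+k, so |v| = 2p+k and |vv| = 4p+2k ≠ 4p+k since k ≥ 1. So xy^2z ∉ L.
Contradiction. Therefore L is not regular.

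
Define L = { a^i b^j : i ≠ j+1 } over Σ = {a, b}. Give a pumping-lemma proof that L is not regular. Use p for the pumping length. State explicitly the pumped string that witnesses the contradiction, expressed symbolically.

Assume L is regular. Let p be the pumping length given by the pumping lemma.
Choose w = a^p b^{p+p!-1}. Since p ≠ (p+p!-1)+1 = p+p!, w ∈ L; and |w| ≥ p.
By the pumping lemma, w = xyz with |xy| ≤ p and |y| ≥ 1.
Since the first p symbols of w are all a's and |xy| ≤ p, y lies entirely in the leading a-block: y = a^k for some k with 1 ≤ k ≤ p.
Since 1 ≤ k ≤ p, k divides p!; set t = 1 + p!/k. Then xy^t z has p + (p!/k)·k = p + p! copies of a. Now the a-count is p+p! and (b-count)+1 = (p+p!-1)+1 = p+p!, so i ≠ j+1 fails. So xy^t z = a^{p+p!} b^{p+p!-1} ∉ L.
Contradiction. Therefore L is not regular.

a^{p+p!} b^{p+p!-1}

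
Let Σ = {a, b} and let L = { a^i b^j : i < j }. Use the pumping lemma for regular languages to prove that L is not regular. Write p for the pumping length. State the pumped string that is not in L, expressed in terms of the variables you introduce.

Assume L is regular; let p be its pumping constant.
Choose w = a^p b^{p+1} ∈ L, with |w| = 2p+1 ≥ p.
The pumping lemma gives a decomposition w = xyz where |xy| ≤ p and |y| > 0.
The first p characters of w are a's, so xy (and hence y) consists only of a's. Write y = a^k, 1 ≤ k ≤ p.
Consider xy^2z = a^{p+k} b^{p+1}. Since k ≥ 1, the a-count p+k is at least p+1, so i < j fails; thus xy^2z ∉ L.
Contradiction. Therefore L is not regular.

a^{p+k} b^{p+1}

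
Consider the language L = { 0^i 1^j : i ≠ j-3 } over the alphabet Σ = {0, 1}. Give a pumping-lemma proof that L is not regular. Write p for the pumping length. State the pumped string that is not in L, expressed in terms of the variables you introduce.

0^{p+p!} 1^{p+p!+3}

Assume L is regular. Let p be the pumping length given by the pumping lemma.
Choose w = 0^p 1^{p+p!+3}. Since p ≠ (p+p!+3)-3 = p+p!, w ∈ L; and |w| ≥ p.
Write w = xyz as guaranteed by the lemma, with |xy| ≤ p and |y| ≥ 1.
Because |xy| ≤ p and w begins with p copies of 0, we have y = 0^k with 1 ≤ k ≤ p.
Since 1 ≤ k ≤ p, k divides p!; set t = 1 + p!/k. Then xy^t z has p + (p!/k)·k = p + p! copies of 0. Now the 0-count is p+p! and (1-count)-3 = (p+p!+3)-3 = p+p!, so i ≠ j-3 fails. So xy^t z = 0^{p+p!} 1^{p+p!+3} ∉ L.
This is a contradiction; hence L is not regular.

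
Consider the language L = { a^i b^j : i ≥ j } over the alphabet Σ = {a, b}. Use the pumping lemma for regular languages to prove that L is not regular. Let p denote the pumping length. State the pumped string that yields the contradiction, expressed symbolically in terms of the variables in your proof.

Suppose for contradiction that L is regular, and let p be the pumping length.
Choose w = a^p b^p ∈ L, with |w| = 2p ≥ p.
By the pumping lemma, w = xyz with |xy| ≤ p and y is nonempty.
Since the first p symbols of w are all a's and |xy| ≤ p, y lies entirely in the leading a-block: y = a^k for some k with 1 ≤ k ≤ p.
Consider xy^0z = xz = a^{p-k} b^p. Since k ≥ 1, the a-count p-k is less than p, so i ≥ j fails; thus xz ∉ L.
This is a contradiction; hence L is not regular.

a^{p-k} b^p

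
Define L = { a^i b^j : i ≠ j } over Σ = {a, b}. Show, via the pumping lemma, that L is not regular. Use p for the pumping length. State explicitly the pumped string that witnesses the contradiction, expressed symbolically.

Suppose for contradiction that L is regular, and let p be the pumping length.
Choose w = a^p b^{p+p!}. Since p ≠ p+p!, w ∈ L; and |w| ≥ p.
Write w = xyz as guaranteed by the lemma, with |xy| ≤ p and |y| > 0.
The first p characters of w are a's, so xy (and hence y) consists only of a's. Write y = a^k, 1 ≤ k ≤ p.
Since 1 ≤ k ≤ p, k divides p!; set t = 1 + p!/k. Then xy^t z has p + (p!/k)·k = p + p! copies of a. Now the a-count equals the b-count, so i ≠ j fails. So xy^t z = a^{p+p!} b^{p+p!} ∉ L.
This contradicts the pumping lemma, so L is not regular.

a^{p+p!} b^{p+p!}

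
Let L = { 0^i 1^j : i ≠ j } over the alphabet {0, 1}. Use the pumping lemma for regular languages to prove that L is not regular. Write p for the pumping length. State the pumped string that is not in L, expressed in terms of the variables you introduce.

Assume L is regular. Let p be the pumping length given by the pumping lemma.
Choose w = 0^p 1^{p+p!}. Since p ≠ p+p!, w ∈ L; and |w| ≥ p.
By the pumping lemma, w = xyz with |xy| ≤ p and y is nonempty.
The first p characters of w are 0's, so xy (and hence y) consists only of 0's. Write y = 0^k, 1 ≤ k ≤ p.
Since 1 ≤ k ≤ p, k divides p!; set t = 1 + p!/k. Then xy^t z has p + (p!/k)·k = p + p! copies of 0. Now the 0-count equals the 1-count, so i ≠ j fails. So xy^t z = 0^{p+p!} 1^{p+p!} ∉ L.
Contradiction. Therefore L is not regular.

0^{p+p!} 1^{p+p!}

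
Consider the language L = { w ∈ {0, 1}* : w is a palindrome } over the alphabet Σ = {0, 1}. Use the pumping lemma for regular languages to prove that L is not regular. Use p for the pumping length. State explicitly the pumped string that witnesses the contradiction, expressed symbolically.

Toward a contradiction, assume L is regular with pumping length p.
Take w = 0^p 1 0^p, a palindrome of length 2p+1 ≥ p.
By the pumping lemma, w = xyz with |xy| ≤ p and |y| > 0.
Because |xy| ≤ p and w begins with p copies of 0, we have y = 0^k with 1 ≤ k ≤ p.
Pump with i = 2: xy^2z = 0^{p+k} 1 0^p. Its reverse is 0^p 1 0^{p+k}, which differs from xy^2z since k ≥ 1. So xy^2z is not a palindrome and xy^2z ∉ L.
Contradiction. Therefore L is not regular.

0^{p+k} 1 0^p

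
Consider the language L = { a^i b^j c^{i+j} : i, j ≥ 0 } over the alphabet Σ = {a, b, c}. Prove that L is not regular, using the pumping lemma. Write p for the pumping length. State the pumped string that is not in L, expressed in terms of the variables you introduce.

Suppose for contradiction that L is regular, and let p be the pumping length.
Take w = a^p b^p c^{2p} ∈ L (with i=j=p, i+j=2p), |w| = 4p ≥ p.
The pumping lemma gives a decomposition w = xyz where |xy| ≤ p and |y| > 0.
Because |xy| ≤ p and w begins with p copies of a, we have y = a^k with 1 ≤ k ≤ p.
Consider xy^2z = a^{p+k} b^p c^{2p}. Now the a- and b-counts sum to 2p+k, but the c-count is 2p ≠ 2p+k. So xy^2z ∉ L.
This is a contradiction; hence L is not regular.

a^{p+k} b^p c^{2p}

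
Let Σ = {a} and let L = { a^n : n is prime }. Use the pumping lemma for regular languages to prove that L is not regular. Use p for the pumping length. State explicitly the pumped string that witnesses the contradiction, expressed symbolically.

a^{q(1+k)}

Assume L is regular. Let p be the pumping length given by the pumping lemma.
Let q be a prime with q ≥ p+2 (infinitely many primes exist), and take w = a^q ∈ L with |w| = q ≥ p.
Write w = xyz as guaranteed by the lemma, with |xy| ≤ p and |y| > 0.
Then y = a^k for some k with 1 ≤ k ≤ p.
Since 1 ≤ k ≤ p, |xz| = q-k. Pump with i = q+1: |xy^{q+1}z| = (q-k)+(q+1)k = q+qk = q(1+k), which is composite (both factors ≥ 2). So xy^{q+1}z = a^{q(1+k)} ∉ L.
Contradiction. Therefore L is not regular.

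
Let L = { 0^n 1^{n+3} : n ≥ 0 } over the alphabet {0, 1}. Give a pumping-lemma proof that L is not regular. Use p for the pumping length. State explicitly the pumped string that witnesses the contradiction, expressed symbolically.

0^{p+k} 1^{p+3}

Toward a contradiction, assume L is regular with pumping length p.
Let w = 0^p 1^{p+3} ∈ L; note |w| = 2p+3 ≥ p.
The pumping lemma gives a decomposition w = xyz where |xy| ≤ p and |y| ≥ 1.
The first p characters of w are 0's, so xy (and hence y) consists only of 0's. Write y = 0^k, 1 ≤ k ≤ p.
Pump with i = 2: xy^2z = 0^{p+k} 1^{p+3}. For this to lie in L we would need p+3 = (p+k)+3, which forces k = 0. But k ≥ 1, so xy^2z ∉ L.
Contradiction. Therefore L is not regular.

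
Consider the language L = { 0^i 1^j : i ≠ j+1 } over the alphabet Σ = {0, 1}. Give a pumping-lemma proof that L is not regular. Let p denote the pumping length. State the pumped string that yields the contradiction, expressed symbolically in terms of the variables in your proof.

0^{p+p!} 1^{p+p!-1}

Assume L is regular. Let p be the pumping length given by the pumping lemma.
Choose w = 0^p 1^{p+p!-1}. Since p ≠ (p+p!-1)+1 = p+p!, w ∈ L; and |w| ≥ p.
By the pumping lemma, w = xyz with |xy| ≤ p and |y| ≥ 1.
Because |xy| ≤ p and w begins with p copies of 0, we have y = 0^k with 1 ≤ k ≤ p.
Since 1 ≤ k ≤ p, k divides p!; set t = 1 + p!/k. Then xy^t z has p + (p!/k)·k = p + p! copies of 0. Now the 0-count is p+p! and (1-count)+1 = (p+p!-1)+1 = p+p!, so i ≠ j+1 fails. So xy^t z = 0^{p+p!} 1^{p+p!-1} ∉ L.
Contradiction. Therefore L is not regular.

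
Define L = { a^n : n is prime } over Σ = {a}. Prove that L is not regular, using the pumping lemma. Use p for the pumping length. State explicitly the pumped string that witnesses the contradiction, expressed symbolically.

Assume L is regular. Let p be the pumping length given by the pumping lemma.
Let q be a prime with q ≥ p+2 (infinitely many primes exist), and take w = a^q ∈ L with |w| = q ≥ p.
By the pumping lemma, w = xyz with |xy| ≤ p and |y| ≥ 1.
Then y = a^k for some k with 1 ≤ k ≤ p.
Since 1 ≤ k ≤ p, |xz| = q-k. Pump with i = q+1: |xy^{q+1}z| = (q-k)+(q+1)k = q+qk = q(1+k), which is composite (both factors ≥ 2). So xy^{q+1}z = a^{q(1+k)} ∉ L.
This contradicts the pumping lemma, so L is not regular.

a^{q(1+k)}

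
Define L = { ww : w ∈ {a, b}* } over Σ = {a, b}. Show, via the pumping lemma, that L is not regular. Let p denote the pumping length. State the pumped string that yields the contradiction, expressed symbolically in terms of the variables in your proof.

Assume L is regular; let p be its pumping constant.
Take w = a^p b^p a^p b^p = uu where u = a^pb^p; then w ∈ L and |w| = 4p ≥ p.
By the pumping lemma, w = xyz with |xy| ≤ p and y is nonempty.
The first p characters of w are a's, so xy (and hence y) consists only of a's. Write y = a^k, 1 ≤ k ≤ p.
Pump with i = 2: xy^2z = a^{p+k} b^p a^p b^p, of length 4p+k. Suppose this equals vv. The string starts with a and ends with b, so v does too; thus the boundary between the two copies of v is a b→a transition. There is exactly one such transition, at position 2p+k, so |v| = 2p+k and |vv| = 4p+2k ≠ 4p+k since k ≥ 1. So xy^2z ∉ L.
This contradicts the pumping lemma, so L is not regular.

a^{p+k} b^p a^p b^p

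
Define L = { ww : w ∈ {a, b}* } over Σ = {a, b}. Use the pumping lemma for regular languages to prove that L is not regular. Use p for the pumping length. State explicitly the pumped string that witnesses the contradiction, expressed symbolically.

a^{p+k} b^p a^p b^p

Assume L is regular; let p be its pumping constant.
Take w = a^p b^p a^p b^p = uu where u = a^pb^p; then w ∈ L and |w| = 4p ≥ p.
By the pumping lemma, w = xyz with |xy| ≤ p and |y| ≥ 1.
The first p characters of w are a's, so xy (and hence y) consists only of a's. Write y = a^k, 1 ≤ k ≤ p.
Pump with i = 2: xy^2z = a^{p+k} b^p a^p b^p, of length 4p+k. Suppose this equals vv. The string starts with a and ends with b, so v does too; thus the boundary between the two copies of v is a b→a transition. There is exactly one such transition, at position 2p+k, so |v| = 2p+k and |vv| = 4p+2k ≠ 4p+k since k ≥ 1. So xy^2z ∉ L.
This contradicts the pumping lemma, so L is not regular.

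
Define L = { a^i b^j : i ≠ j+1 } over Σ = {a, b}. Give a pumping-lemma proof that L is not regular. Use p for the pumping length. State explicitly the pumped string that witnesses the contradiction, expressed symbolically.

a^{p+p!} b^{p+p!-1}

Suppose for contradiction that L is regular, and let p be the pumping length.
Choose w = a^p b^{p+p!-1}. Since p ≠ (p+p!-1)+1 = p+p!, w ∈ L; and |w| ≥ p.
Write w = xyz as guaranteed by the lemma, with |xy| ≤ p and y is nonempty.
Since the first p symbols of w are all a's and |xy| ≤ p, y lies entirely in the leading a-block: y = a^k for some k with 1 ≤ k ≤ p.
Since 1 ≤ k ≤ p, k divides p!; set t = 1 + p!/k. Then xy^t z has p + (p!/k)·k = p + p! copies of a. Now the a-count is p+p! and (b-count)+1 = (p+p!-1)+1 = p+p!, so i ≠ j+1 fails. So xy^t z = a^{p+p!} b^{p+p!-1} ∉ L.
This contradicts the pumping lemma, so L is not regular.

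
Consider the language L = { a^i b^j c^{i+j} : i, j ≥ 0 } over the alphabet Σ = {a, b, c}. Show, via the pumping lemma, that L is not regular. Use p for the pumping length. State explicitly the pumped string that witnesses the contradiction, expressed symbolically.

Suppose for contradiction that L is regular, and let p be the pumping length.
Take w = a^p b^p c^{2p} ∈ L (with i=j=p, i+j=2p), |w| = 4p ≥ p.
By the pumping lemma, w = xyz with |xy| ≤ p and |y| ≥ 1.
Since the first p symbols of w are all a's and |xy| ≤ p, y lies entirely in the leading a-block: y = a^k for some k with 1 ≤ k ≤ p.
Consider xy^2z = a^{p+k} b^p c^{2p}. Now the a- and b-counts sum to 2p+k, but the c-count is 2p ≠ 2p+k. So xy^2z ∉ L.
This contradicts the pumping lemma, so L is not regular.

a^{p+k} b^p c^{2p}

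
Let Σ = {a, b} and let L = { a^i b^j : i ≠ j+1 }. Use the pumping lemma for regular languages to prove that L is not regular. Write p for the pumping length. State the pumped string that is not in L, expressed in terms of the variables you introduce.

Suppose for contradiction that L is regular, and let p be the pumping length.
Choose w = a^p b^{p+p!-1}. Since p ≠ (p+p!-1)+1 = p+p!, w ∈ L; and |w| ≥ p.
By the pumping lemma, w = xyz with |xy| ≤ p and y is nonempty.
The first p characters of w are a's, so xy (and hence y) consists only of a's. Write y = a^k, 1 ≤ k ≤ p.
Since 1 ≤ k ≤ p, k divides p!; set t = 1 + p!/k. Then xy^t z has p + (p!/k)·k = p + p! copies of a. Now the a-count is p+p! and (b-count)+1 = (p+p!-1)+1 = p+p!, so i ≠ j+1 fails. So xy^t z = a^{p+p!} b^{p+p!-1} ∉ L.
This contradicts the pumping lemma, so L is not regular.

a^{p+p!} b^{p+p!-1}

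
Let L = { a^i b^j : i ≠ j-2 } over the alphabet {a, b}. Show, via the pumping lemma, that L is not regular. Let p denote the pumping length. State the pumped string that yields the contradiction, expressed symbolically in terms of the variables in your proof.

a^{p+p!} b^{p+p!+2}

Assume L is regular; let p be its pumping constant.
Choose w = a^p b^{p+p!+2}. Since p ≠ (p+p!+2)-2 = p+p!, w ∈ L; and |w| ≥ p.
The pumping lemma gives a decomposition w = xyz where |xy| ≤ p and |y| ≥ 1.
Because |xy| ≤ p and w begins with p copies of a, we have y = a^k with 1 ≤ k ≤ p.
Since 1 ≤ k ≤ p, k divides p!; set t = 1 + p!/k. Then xy^t z has p + (p!/k)·k = p + p! copies of a. Now the a-count is p+p! and (b-count)-2 = (p+p!+2)-2 = p+p!, so i ≠ j-2 fails. So xy^t z = a^{p+p!} b^{p+p!+2} ∉ L.
This is a contradiction; hence L is not regular.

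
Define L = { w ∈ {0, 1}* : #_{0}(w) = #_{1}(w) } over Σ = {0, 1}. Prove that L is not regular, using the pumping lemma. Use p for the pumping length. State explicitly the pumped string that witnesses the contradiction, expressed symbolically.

Assume L is regular. Let p be the pumping length given by the pumping lemma.
Choose w = 0^p 1^p ∈ L with |w| = 2p ≥ p.
By the pumping lemma, w = xyz with |xy| ≤ p and y is nonempty.
Because |xy| ≤ p and w begins with p copies of 0, we have y = 0^k with 1 ≤ k ≤ p.
Pump with i = 2: xy^2z = 0^{p+k} 1^p has p+k occurrences of 0 but only p of 1. Since k ≥ 1 the counts differ, so xy^2z ∉ L.
This is a contradiction; hence L is not regular.

0^{p+k} 1^p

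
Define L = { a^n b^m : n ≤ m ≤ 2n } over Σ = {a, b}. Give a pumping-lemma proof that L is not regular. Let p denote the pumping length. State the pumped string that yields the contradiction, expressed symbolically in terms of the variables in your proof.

Suppose for contradiction that L is regular, and let p be the pumping length.
Take w = a^p b^p ∈ L (since p ≤ p ≤ 2p), with |w| = 2p ≥ p.
Write w = xyz as guaranteed by the lemma, with |xy| ≤ p and |y| > 0.
The first p characters of w are a's, so xy (and hence y) consists only of a's. Write y = a^k, 1 ≤ k ≤ p.
Pump with i = 2: xy^2z = a^{p+k} b^p. Now n = p+k > p = m, so the condition n ≤ m fails. Thus xy^2z ∉ L.
This contradicts the pumping lemma, so L is not regular.

a^{p+k} b^p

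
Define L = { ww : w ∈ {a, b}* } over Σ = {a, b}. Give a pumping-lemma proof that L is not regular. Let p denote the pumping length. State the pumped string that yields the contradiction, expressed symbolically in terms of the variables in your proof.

Suppose for contradiction that L is regular, and let p be the pumping length.
Take w = a^p b^p a^p b^p = uu where u = a^pb^p; then w ∈ L and |w| = 4p ≥ p.
By the pumping lemma, w = xyz with |xy| ≤ p and |y| > 0.
Since the first p symbols of w are all a's and |xy| ≤ p, y lies entirely in the leading a-block: y = a^k for some k with 1 ≤ k ≤ p.
Pump with i = 2: xy^2z = a^{p+k} b^p a^p b^p, of length 4p+k. Suppose this equals vv. The string starts with a and ends with b, so v does too; thus the boundary between the two copies of v is a b→a transition. There is exactly one such transition, at position 2p+k, so |v| = 2p+k and |vv| = 4p+2k ≠ 4p+k since k ≥ 1. So xy^2z ∉ L.
This is a contradiction; hence L is not regular.

a^{p+k} b^p a^p b^p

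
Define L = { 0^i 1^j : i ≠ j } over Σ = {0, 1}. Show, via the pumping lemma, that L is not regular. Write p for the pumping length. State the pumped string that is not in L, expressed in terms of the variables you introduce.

Suppose for contradiction that L is regular, and let p be the pumping length.
Choose w = 0^p 1^{p+p!}. Since p ≠ p+p!, w ∈ L; and |w| ≥ p.
By the pumping lemma, w = xyz with |xy| ≤ p and |y| > 0.
Since the first p symbols of w are all 0's and |xy| ≤ p, y lies entirely in the leading 0-block: y = 0^k for some k with 1 ≤ k ≤ p.
Since 1 ≤ k ≤ p, k divides p!; set t = 1 + p!/k. Then xy^t z has p + (p!/k)·k = p + p! copies of 0. Now the 0-count equals the 1-count, so i ≠ j fails. So xy^t z = 0^{p+p!} 1^{p+p!} ∉ L.
This is a contradiction; hence L is not regular.

0^{p+p!} 1^{p+p!}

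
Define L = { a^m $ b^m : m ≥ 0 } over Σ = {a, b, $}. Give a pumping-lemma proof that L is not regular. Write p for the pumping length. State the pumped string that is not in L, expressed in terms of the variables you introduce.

a^{p+k} $ b^p

Assume L is regular; let p be its pumping constant.
Take w = a^p $ b^p ∈ L with |w| = 2p+1 ≥ p.
By the pumping lemma, w = xyz with |xy| ≤ p and |y| ≥ 1.
Since the first p symbols of w are all a's and |xy| ≤ p, y lies entirely in the leading a-block: y = a^k for some k with 1 ≤ k ≤ p.
Pump with i = 2: xy^2z = a^{p+k} $ b^p, which would require p+k = p. But k ≥ 1, so xy^2z ∉ L.
This contradicts the pumping lemma, so L is not regular.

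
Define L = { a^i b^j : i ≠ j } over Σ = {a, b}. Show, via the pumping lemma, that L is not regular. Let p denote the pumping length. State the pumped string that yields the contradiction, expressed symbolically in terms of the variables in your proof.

a^{p+p!} b^{p+p!}

Assume L is regular. Let p be the pumping length given by the pumping lemma.
Choose w = a^p b^{p+p!}. Since p ≠ p+p!, w ∈ L; and |w| ≥ p.
Write w = xyz as guaranteed by the lemma, with |xy| ≤ p and |y| ≥ 1.
The first p characters of w are a's, so xy (and hence y) consists only of a's. Write y = a^k, 1 ≤ k ≤ p.
Since 1 ≤ k ≤ p, k divides p!; set t = 1 + p!/k. Then xy^t z has p + (p!/k)·k = p + p! copies of a. Now the a-count equals the b-count, so i ≠ j fails. So xy^t z = a^{p+p!} b^{p+p!} ∉ L.
This contradicts the pumping lemma, so L is not regular.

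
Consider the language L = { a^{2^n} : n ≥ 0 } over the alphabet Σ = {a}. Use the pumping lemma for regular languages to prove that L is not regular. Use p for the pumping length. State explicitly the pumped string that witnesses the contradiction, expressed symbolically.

a^{2^p+k}

Assume L is regular; let p be its pumping constant.
Take w = a^{2^p} ∈ L with |w| = 2^p ≥ p.
Write w = xyz as guaranteed by the lemma, with |xy| ≤ p and |y| > 0.
Then y = a^k for some k with 1 ≤ k ≤ p.
Pump with i = 2: xy^2z = a^{2^p+k}. Since 1 ≤ k ≤ p < 2^p, we have 2^p < 2^p+k < 2^{p+1}, so 2^p+k is not a power of 2. So xy^2z ∉ L.
This is a contradiction; hence L is not regular.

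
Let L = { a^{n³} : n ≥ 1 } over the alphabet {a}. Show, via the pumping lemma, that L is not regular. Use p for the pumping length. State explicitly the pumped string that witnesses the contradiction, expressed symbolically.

a^{p³+k}

Suppose for contradiction that L is regular, and let p be the pumping length.
Take w = a^{p³} ∈ L with |w| = p³ ≥ p.
The pumping lemma gives a decomposition w = xyz where |xy| ≤ p and |y| ≥ 1.
Then y = a^k for some k with 1 ≤ k ≤ p.
Pump with i = 2: xy^2z = a^{p³+k}. Since 1 ≤ k ≤ p, p³ < p³+k ≤ p³+p < p³+3p²+3p+1 = (p+1)³, so p³+k is not a perfect cube. So xy^2z ∉ L.
This is a contradiction; hence L is not regular.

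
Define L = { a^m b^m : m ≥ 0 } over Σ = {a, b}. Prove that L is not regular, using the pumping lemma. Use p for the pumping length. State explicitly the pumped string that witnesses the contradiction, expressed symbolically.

a^{p+k} b^p

Suppose for contradiction that L is regular, and let p be the pumping length.
Take w = a^p b^p. Then w ∈ L and |w| = 2p ≥ p.
By the pumping lemma, w = xyz with |xy| ≤ p and |y| > 0.
Because |xy| ≤ p and w begins with p copies of a, we have y = a^k with 1 ≤ k ≤ p.
Pump with i = 2: xy^2z = a^{p+k} b^p. For this to lie in L we would need p = p+k, which forces k = 0. But k ≥ 1, so xy^2z ∉ L.
This contradicts the pumping lemma, so L is not regular.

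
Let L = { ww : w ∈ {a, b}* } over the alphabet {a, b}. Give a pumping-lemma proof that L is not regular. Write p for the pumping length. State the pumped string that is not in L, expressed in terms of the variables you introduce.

Assume L is regular. Let p be the pumping length given by the pumping lemma.
Take w = a^p b^p a^p b^p = uu where u = a^pb^p; then w ∈ L and |w| = 4p ≥ p.
The pumping lemma gives a decomposition w = xyz where |xy| ≤ p and |y| ≥ 1.
The first p characters of w are a's, so xy (and hence y) consists only of a's. Write y = a^k, 1 ≤ k ≤ p.
Pump with i = 2: xy^2z = a^{p+k} b^p a^p b^p, of length 4p+k. Suppose this equals vv. The string starts with a and ends with b, so v does too; thus the boundary between the two copies of v is a b→a transition. There is exactly one such transition, at position 2p+k, so |v| = 2p+k and |vv| = 4p+2k ≠ 4p+k since k ≥ 1. So xy^2z ∉ L.
This contradicts the pumping lemma, so L is not regular.

a^{p+k} b^p a^p b^p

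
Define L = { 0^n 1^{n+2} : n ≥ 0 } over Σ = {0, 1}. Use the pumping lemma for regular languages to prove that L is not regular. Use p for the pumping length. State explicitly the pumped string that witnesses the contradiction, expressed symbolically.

0^{p+k} 1^{p+2}

Toward a contradiction, assume L is regular with pumping length p.
Choose w = 0^p 1^{p+2}, which is in L with |w| = 2p+2 ≥ p.
Write w = xyz as guaranteed by the lemma, with |xy| ≤ p and |y| ≥ 1.
The first p characters of w are 0's, so xy (and hence y) consists only of 0's. Write y = 0^k, 1 ≤ k ≤ p.
Pump with i = 2: xy^2z = 0^{p+k} 1^{p+2}. For this to lie in L we would need p+2 = (p+k)+2, which forces k = 0. But k ≥ 1, so xy^2z ∉ L.
This contradicts the pumping lemma, so L is not regular.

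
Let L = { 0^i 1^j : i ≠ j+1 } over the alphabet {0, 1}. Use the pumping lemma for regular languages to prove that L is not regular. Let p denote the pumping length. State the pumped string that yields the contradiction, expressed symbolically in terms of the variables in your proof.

0^{p+p!} 1^{p+p!-1}

Assume L is regular; let p be its pumping constant.
Choose w = 0^p 1^{p+p!-1}. Since p ≠ (p+p!-1)+1 = p+p!, w ∈ L; and |w| ≥ p.
The pumping lemma gives a decomposition w = xyz where |xy| ≤ p and |y| ≥ 1.
The first p characters of w are 0's, so xy (and hence y) consists only of 0's. Write y = 0^k, 1 ≤ k ≤ p.
Since 1 ≤ k ≤ p, k divides p!; set t = 1 + p!/k. Then xy^t z has p + (p!/k)·k = p + p! copies of 0. Now the 0-count is p+p! and (1-count)+1 = (p+p!-1)+1 = p+p!, so i ≠ j+1 fails. So xy^t z = 0^{p+p!} 1^{p+p!-1} ∉ L.
Contradiction. Therefore L is not regular.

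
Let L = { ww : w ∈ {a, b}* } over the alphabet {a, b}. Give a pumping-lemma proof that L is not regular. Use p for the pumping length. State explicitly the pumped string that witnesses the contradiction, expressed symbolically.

Assume L is regular. Let p be the pumping length given by the pumping lemma.
Take w = a^p b^p a^p b^p = uu where u = a^pb^p; then w ∈ L and |w| = 4p ≥ p.
Write w = xyz as guaranteed by the lemma, with |xy| ≤ p and y is nonempty.
Because |xy| ≤ p and w begins with p copies of a, we have y = a^k with 1 ≤ k ≤ p.
Pump with i = 2: xy^2z = a^{p+k} b^p a^p b^p, of length 4p+k. Suppose this equals vv. The string starts with a and ends with b, so v does too; thus the boundary between the two copies of v is a b→a transition. There is exactly one such transition, at position 2p+k, so |v| = 2p+k and |vv| = 4p+2k ≠ 4p+k since k ≥ 1. So xy^2z ∉ L.
This contradicts the pumping lemma, so L is not regular.

a^{p+k} b^p a^p b^p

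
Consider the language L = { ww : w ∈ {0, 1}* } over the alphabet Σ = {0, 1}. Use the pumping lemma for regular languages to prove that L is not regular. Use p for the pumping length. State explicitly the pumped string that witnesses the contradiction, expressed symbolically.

Assume L is regular. Let p be the pumping length given by the pumping lemma.
Take w = 0^p 1^p 0^p 1^p = uu where u = 0^p1^p; then w ∈ L and |w| = 4p ≥ p.
By the pumping lemma, w = xyz with |xy| ≤ p and |y| ≥ 1.
Since the first p symbols of w are all 0's and |xy| ≤ p, y lies entirely in the leading 0-block: y = 0^k for some k with 1 ≤ k ≤ p.
Pump with i = 2: xy^2z = 0^{p+k} 1^p 0^p 1^p, of length 4p+k. Suppose this equals vv. The string starts with 0 and ends with 1, so v does too; thus the boundary between the two copies of v is a 1→0 transition. There is exactly one such transition, at position 2p+k, so |v| = 2p+k and |vv| = 4p+2k ≠ 4p+k since k ≥ 1. So xy^2z ∉ L.
This contradicts the pumping lemma, so L is not regular.

0^{p+k} 1^p 0^p 1^p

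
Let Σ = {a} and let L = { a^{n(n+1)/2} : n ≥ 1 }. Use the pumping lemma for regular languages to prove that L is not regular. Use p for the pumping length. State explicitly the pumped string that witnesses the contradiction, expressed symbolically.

a^{p(p+1)/2+k}

Assume L is regular. Let p be the pumping length given by the pumping lemma.
Take w = a^{p(p+1)/2} ∈ L with |w| = p(p+1)/2 ≥ p.
The pumping lemma gives a decomposition w = xyz where |xy| ≤ p and y is nonempty.
Then y = a^k for some k with 1 ≤ k ≤ p.
Pump with i = 2: xy^2z = a^{p(p+1)/2+k}. Since 1 ≤ k ≤ p, p(p+1)/2 < p(p+1)/2+k ≤ p(p+1)/2+p < (p+1)(p+2)/2, so p(p+1)/2+k is strictly between consecutive triangular numbers. So xy^2z ∉ L.
This is a contradiction; hence L is not regular.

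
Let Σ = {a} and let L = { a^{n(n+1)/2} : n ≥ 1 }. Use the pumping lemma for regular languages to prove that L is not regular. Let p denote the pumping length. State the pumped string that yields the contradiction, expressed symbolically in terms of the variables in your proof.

Assume L is regular; let p be its pumping constant.
Take w = a^{p(p+1)/2} ∈ L with |w| = p(p+1)/2 ≥ p.
By the pumping lemma, w = xyz with |xy| ≤ p and y is nonempty.
Then y = a^k for some k with 1 ≤ k ≤ p.
Pump with i = 2: xy^2z = a^{p(p+1)/2+k}. Since 1 ≤ k ≤ p, p(p+1)/2 < p(p+1)/2+k ≤ p(p+1)/2+p < (p+1)(p+2)/2, so p(p+1)/2+k is strictly between consecutive triangular numbers. So xy^2z ∉ L.
Contradiction. Therefore L is not regular.

a^{p(p+1)/2+k}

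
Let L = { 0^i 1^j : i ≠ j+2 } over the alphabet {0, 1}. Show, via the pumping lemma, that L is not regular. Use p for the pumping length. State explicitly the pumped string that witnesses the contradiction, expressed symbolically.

0^{p+p!} 1^{p+p!-2}

Toward a contradiction, assume L is regular with pumping length p.
Choose w = 0^p 1^{p+p!-2}. Since p ≠ (p+p!-2)+2 = p+p!, w ∈ L; and |w| ≥ p.
Write w = xyz as guaranteed by the lemma, with |xy| ≤ p and |y| > 0.
Because |xy| ≤ p and w begins with p copies of 0, we have y = 0^k with 1 ≤ k ≤ p.
Since 1 ≤ k ≤ p, k divides p!; set t = 1 + p!/k. Then xy^t z has p + (p!/k)·k = p + p! copies of 0. Now the 0-count is p+p! and (1-count)+2 = (p+p!-2)+2 = p+p!, so i ≠ j+2 fails. So xy^t z = 0^{p+p!} 1^{p+p!-2} ∉ L.
This contradicts the pumping lemma, so L is not regular.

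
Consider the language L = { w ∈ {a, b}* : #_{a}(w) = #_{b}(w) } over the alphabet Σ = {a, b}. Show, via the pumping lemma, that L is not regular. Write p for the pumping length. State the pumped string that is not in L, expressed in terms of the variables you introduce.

a^{p+k} b^p

Assume L is regular; let p be its pumping constant.
Choose w = a^p b^p ∈ L with |w| = 2p ≥ p.
The pumping lemma gives a decomposition w = xyz where |xy| ≤ p and |y| > 0.
Because |xy| ≤ p and w begins with p copies of a, we have y = a^k with 1 ≤ k ≤ p.
Pump with i = 2: xy^2z = a^{p+k} b^p has p+k occurrences of a but only p of b. Since k ≥ 1 the counts differ, so xy^2z ∉ L.
This is a contradiction; hence L is not regular.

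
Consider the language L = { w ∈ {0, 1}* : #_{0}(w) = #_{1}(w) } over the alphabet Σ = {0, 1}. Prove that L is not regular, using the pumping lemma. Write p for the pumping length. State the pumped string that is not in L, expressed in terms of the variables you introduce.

Suppose for contradiction that L is regular, and let p be the pumping length.
Choose w = 0^p 1^p ∈ L with |w| = 2p ≥ p.
Write w = xyz as guaranteed by the lemma, with |xy| ≤ p and |y| ≥ 1.
The first p characters of w are 0's, so xy (and hence y) consists only of 0's. Write y = 0^k, 1 ≤ k ≤ p.
Pump with i = 2: xy^2z = 0^{p+k} 1^p has p+k occurrences of 0 but only p of 1. Since k ≥ 1 the counts differ, so xy^2z ∉ L.
This is a contradiction; hence L is not regular.

0^{p+k} 1^p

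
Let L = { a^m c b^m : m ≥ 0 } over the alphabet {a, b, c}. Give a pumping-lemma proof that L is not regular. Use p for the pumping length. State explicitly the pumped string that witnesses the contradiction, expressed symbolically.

Suppose for contradiction that L is regular, and let p be the pumping length.
Take w = a^p c b^p ∈ L with |w| = 2p+1 ≥ p.
By the pumping lemma, w = xyz with |xy| ≤ p and y is nonempty.
The first p characters of w are a's, so xy (and hence y) consists only of a's. Write y = a^k, 1 ≤ k ≤ p.
Pump with i = 2: xy^2z = a^{p+k} c b^p, which would require p+k = p. But k ≥ 1, so xy^2z ∉ L.
This contradicts the pumping lemma, so L is not regular.

a^{p+k} c b^p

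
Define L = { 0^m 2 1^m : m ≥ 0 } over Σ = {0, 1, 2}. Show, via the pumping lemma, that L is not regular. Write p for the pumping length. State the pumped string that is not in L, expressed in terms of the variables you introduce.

Assume L is regular; let p be its pumping constant.
Take w = 0^p 2 1^p ∈ L with |w| = 2p+1 ≥ p.
Write w = xyz as guaranteed by the lemma, with |xy| ≤ p and |y| > 0.
Since the first p symbols of w are all 0's and |xy| ≤ p, y lies entirely in the leading 0-block: y = 0^k for some k with 1 ≤ k ≤ p.
Pump with i = 2: xy^2z = 0^{p+k} 2 1^p, which would require p+k = p. But k ≥ 1, so xy^2z ∉ L.
Contradiction. Therefore L is not regular.

0^{p+k} 2 1^p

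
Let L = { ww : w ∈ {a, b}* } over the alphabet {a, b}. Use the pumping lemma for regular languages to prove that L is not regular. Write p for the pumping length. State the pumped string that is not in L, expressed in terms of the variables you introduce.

Assume L is regular. Let p be the pumping length given by the pumping lemma.
Take w = a^p b^p a^p b^p = uu where u = a^pb^p; then w ∈ L and |w| = 4p ≥ p.
By the pumping lemma, w = xyz with |xy| ≤ p and |y| > 0.
Because |xy| ≤ p and w begins with p copies of a, we have y = a^k with 1 ≤ k ≤ p.
Pump with i = 2: xy^2z = a^{p+k} b^p a^p b^p, of length 4p+k. Suppose this equals vv. The string starts with a and ends with b, so v does too; thus the boundary between the two copies of v is a b→a transition. There is exactly one such transition, at position 2p+k, so |v| = 2p+k and |vv| = 4p+2k ≠ 4p+k since k ≥ 1. So xy^2z ∉ L.
This contradicts the pumping lemma, so L is not regular.

a^{p+k} b^p a^p b^p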